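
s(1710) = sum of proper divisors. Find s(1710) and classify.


Proper divisors: 1, 2, 3, 5, 6, 9, 10, 15, 18, 19, 30, 38, 45, 57, 90, 95, 114, 171, 190, 285, 342, 570, 855
Sum = 1 + 2 + 3 + 5 + 6 + 9 + 10 + 15 + 18 + 19 + 30 + 38 + 45 + 57 + 90 + 95 + 114 + 171 + 190 + 285 + 342 + 570 + 855 = 2970
2970 > 1710 → abundant

s(1710) = 2970 (abundant)


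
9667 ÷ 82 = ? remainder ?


9667 = 82 * 117 + 73
Check: 9594 + 73 = 9667

q = 117, r = 73


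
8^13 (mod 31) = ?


8^1 mod 31 = 8
8^2 mod 31 = 2
8^3 mod 31 = 16
8^4 mod 31 = 4
8^5 mod 31 = 1
8^6 mod 31 = 8
8^7 mod 31 = 2
8^8 mod 31 = 16
8^9 mod 31 = 4
8^10 mod 31 = 1
8^11 mod 31 = 8
8^12 mod 31 = 2
8^13 mod 31 = 16


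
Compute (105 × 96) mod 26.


105 × 96 = 10080
10080 mod 26 = 18


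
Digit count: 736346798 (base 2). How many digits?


736346798 in base 2 = 101011111000111100001010101110
Number of digits = 30

30 digits (base 2)


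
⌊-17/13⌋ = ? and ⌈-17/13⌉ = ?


-17/13 = -1.3077
floor = -2
ceil = -1

floor = -2, ceil = -1


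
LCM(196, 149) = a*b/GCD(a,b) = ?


GCD(196, 149) = 1
LCM = 196*149/1 = 29204/1 = 29204

LCM = 29204


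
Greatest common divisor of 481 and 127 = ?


481 = 3 * 127 + 100
127 = 1 * 100 + 27
100 = 3 * 27 + 19
27 = 1 * 19 + 8
19 = 2 * 8 + 3
8 = 2 * 3 + 2
3 = 1 * 2 + 1
2 = 2 * 1 + 0
GCD = 1


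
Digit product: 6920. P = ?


6 × 9 × 2 × 0 = 0


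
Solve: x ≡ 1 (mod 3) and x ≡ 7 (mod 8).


M = 3*8 = 24
M1 = M/3 = 8, M2 = M/8 = 3
M1^(-1) mod 3 = 2, M2^(-1) mod 8 = 3
x = 1*8*2 + 7*3*3 = 79
79 mod 24 = 7
Check: 7 mod 3 = 1 ✓, 7 mod 8 = 7 ✓

x ≡ 7 (mod 24)


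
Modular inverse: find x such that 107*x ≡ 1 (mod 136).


Use the extended Euclidean algorithm on (136, 107); each row r = 136*s + 107*t:
r=136, s=1, t=0
r=107, s=0, t=1
q=1: r=29, s=1, t=-1   [136*(1) + 107*(-1) = 29]
q=3: r=20, s=-3, t=4   [136*(-3) + 107*(4) = 20]
q=1: r=9, s=4, t=-5   [136*(4) + 107*(-5) = 9]
q=2: r=2, s=-11, t=14   [136*(-11) + 107*(14) = 2]
q=4: r=1, s=48, t=-61   [136*(48) + 107*(-61) = 1]
q=2: r=0, s=-107, t=136   [136*(-107) + 107*(136) = 0]
GCD = 1 with t = -61, so 107*(-61) ≡ 1 (mod 136)
Inverse = -61 mod 136 = 75
Check: 107 * 75 = 8025 ≡ 1 (mod 136)

107^(-1) ≡ 75 (mod 136)


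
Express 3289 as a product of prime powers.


3289 / 11 = 299
299 / 13 = 23
23 / 23 = 1
3289 = 11 × 13 × 23


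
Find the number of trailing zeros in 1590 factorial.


floor(1590/5) = 318
floor(1590/25) = 63
floor(1590/125) = 12
floor(1590/625) = 2
Total = 395

395 trailing zeros


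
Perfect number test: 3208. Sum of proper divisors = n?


Proper divisors of 3208: 1, 2, 4, 8, 401, 802, 1604
Sum = 1 + 2 + 4 + 8 + 401 + 802 + 1604 = 2822

No, 3208 is not perfect (2822 ≠ 3208)


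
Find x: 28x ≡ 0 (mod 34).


GCD(28, 34) = 2 divides 0
Divide: 14x ≡ 0 (mod 17)
x ≡ 0 (mod 17)


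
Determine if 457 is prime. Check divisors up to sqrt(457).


Check divisors up to sqrt(457) = 21.3776
No divisors found.
457 is prime.

Yes, 457 is prime


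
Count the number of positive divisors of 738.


738 = 2^1 × 3^2 × 41^1
d(738) = (1+1) × (2+1) × (1+1) = 12

12 divisors


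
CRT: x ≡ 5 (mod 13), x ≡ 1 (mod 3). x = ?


M = 13*3 = 39
M1 = M/13 = 3, M2 = M/3 = 13
M1^(-1) mod 13 = 9, M2^(-1) mod 3 = 1
x = 5*3*9 + 1*13*1 = 148
148 mod 39 = 31
Check: 31 mod 13 = 5 ✓, 31 mod 3 = 1 ✓

x ≡ 31 (mod 39)


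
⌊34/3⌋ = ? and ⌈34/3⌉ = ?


34/3 = 11.3333
floor = 11
ceil = 12

floor = 11, ceil = 12


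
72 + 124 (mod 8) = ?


72 + 124 = 196
196 mod 8 = 4


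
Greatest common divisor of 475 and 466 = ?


475 = 1 * 466 + 9
466 = 51 * 9 + 7
9 = 1 * 7 + 2
7 = 3 * 2 + 1
2 = 2 * 1 + 0
GCD = 1


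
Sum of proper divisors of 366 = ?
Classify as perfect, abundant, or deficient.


Proper divisors: 1, 2, 3, 6, 61, 122, 183
Sum = 1 + 2 + 3 + 6 + 61 + 122 + 183 = 378
378 > 366 → abundant

s(366) = 378 (abundant)


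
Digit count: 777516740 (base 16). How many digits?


777516740 in base 16 = 2E57F6C4
Number of digits = 8

8 digits (base 16)


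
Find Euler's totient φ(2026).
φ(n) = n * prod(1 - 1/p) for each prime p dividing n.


2026 = 2 × 1013
Prime factors: 2, 1013
φ(2026) = 2026 × (1-1/2) × (1-1/1013)
= 2026 × 1/2 × 1012/1013 = 1012

φ(2026) = 1012


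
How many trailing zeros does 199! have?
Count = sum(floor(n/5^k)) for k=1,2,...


floor(199/5) = 39
floor(199/25) = 7
floor(199/125) = 1
Total = 47

47 trailing zeros


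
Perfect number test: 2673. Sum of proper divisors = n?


Proper divisors of 2673: 1, 3, 9, 11, 27, 33, 81, 99, 243, 297, 891
Sum = 1 + 3 + 9 + 11 + 27 + 33 + 81 + 99 + 243 + 297 + 891 = 1695

No, 2673 is not perfect (1695 ≠ 2673)


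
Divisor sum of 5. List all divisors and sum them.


Divisors of 5: 1, 5
Sum = 1 + 5 = 6

σ(5) = 6


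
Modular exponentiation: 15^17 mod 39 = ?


15^1 mod 39 = 15
15^2 mod 39 = 30
15^3 mod 39 = 21
15^4 mod 39 = 3
15^5 mod 39 = 6
15^6 mod 39 = 12
15^7 mod 39 = 24
15^8 mod 39 = 9
15^9 mod 39 = 18
15^10 mod 39 = 36
15^11 mod 39 = 33
15^12 mod 39 = 27
15^13 mod 39 = 15
15^14 mod 39 = 30
15^15 mod 39 = 21
15^16 mod 39 = 3
15^17 mod 39 = 6


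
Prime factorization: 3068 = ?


3068 / 2 = 1534
1534 / 2 = 767
767 / 13 = 59
59 / 59 = 1
3068 = 2^2 × 13 × 59


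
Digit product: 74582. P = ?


7 × 4 × 5 × 8 × 2 = 2240


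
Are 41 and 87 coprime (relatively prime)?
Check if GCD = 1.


Euclidean algorithm:
87 = 2 * 41 + 5
41 = 8 * 5 + 1
5 = 5 * 1 + 0
GCD(41, 87) = 1

Yes, coprime (GCD = 1)


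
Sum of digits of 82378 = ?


8 + 2 + 3 + 7 + 8 = 28


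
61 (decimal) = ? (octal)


61 (base 10) = 61 (decimal)
61 (decimal) = 75 (base 8)


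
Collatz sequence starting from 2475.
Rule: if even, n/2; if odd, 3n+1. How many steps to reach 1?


2475 → 7426 → 3713 → 11140 → 5570 → 2785 → 8356 → 4178 → 2089 → 6268 → 3134 → 1567 → 4702 → 2351 → 7054 → 3527 → 10582 → 5291 → 15874 → 7937 → 23812 → 11906 → 5953 → 17860 → 8930 → 4465 → 13396 → 6698 → 3349 → 10048 → 5024 → 2512 → 1256 → 628 → 314 → 157 → 472 → 236 → 118 → 59 → 178 → 89 → 268 → 134 → 67 → 202 → 101 → 304 → 152 → 76 → 38 → 19 → 58 → 29 → 88 → 44 → 22 → 11 → 34 → 17 → 52 → 26 → 13 → 40 → 20 → 10 → 5 → 16 → 8 → 4 → 2 → 1
Total steps = 71

71 steps


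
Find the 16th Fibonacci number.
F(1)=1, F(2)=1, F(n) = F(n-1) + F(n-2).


Sequence: 1, 1, 2, 3, 5, 8, 13, 21, 34, 55, 89, 144, 233, 377, 610, 987
F(16) = 987


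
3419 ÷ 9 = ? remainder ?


3419 = 9 * 379 + 8
Check: 3411 + 8 = 3419

q = 379, r = 8


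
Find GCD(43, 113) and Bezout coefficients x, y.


Tabular extended Euclidean (each row: r = 43*s + 113*t):
r=43, s=1, t=0
r=113, s=0, t=1
q=0: r=43, s=1, t=0   [43*(1) + 113*(0) = 43]
q=2: r=27, s=-2, t=1   [43*(-2) + 113*(1) = 27]
q=1: r=16, s=3, t=-1   [43*(3) + 113*(-1) = 16]
q=1: r=11, s=-5, t=2   [43*(-5) + 113*(2) = 11]
q=1: r=5, s=8, t=-3   [43*(8) + 113*(-3) = 5]
q=2: r=1, s=-21, t=8   [43*(-21) + 113*(8) = 1]
q=5: r=0, s=113, t=-43   [43*(113) + 113*(-43) = 0]
GCD = 1; from the row with r=1: x=-21, y=8
Check: 43*(-21) + 113*(8) = -903 + 904 = 1

GCD = 1, x = -21, y = 8


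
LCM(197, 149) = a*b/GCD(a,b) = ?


GCD(197, 149) = 1
LCM = 197*149/1 = 29353/1 = 29353

LCM = 29353


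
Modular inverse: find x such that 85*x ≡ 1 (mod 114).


Use the extended Euclidean algorithm on (114, 85); each row r = 114*s + 85*t:
r=114, s=1, t=0
r=85, s=0, t=1
q=1: r=29, s=1, t=-1   [114*(1) + 85*(-1) = 29]
q=2: r=27, s=-2, t=3   [114*(-2) + 85*(3) = 27]
q=1: r=2, s=3, t=-4   [114*(3) + 85*(-4) = 2]
q=13: r=1, s=-41, t=55   [114*(-41) + 85*(55) = 1]
q=2: r=0, s=85, t=-114   [114*(85) + 85*(-114) = 0]
GCD = 1 with t = 55, so 85*(55) ≡ 1 (mod 114)
Inverse = 55 mod 114 = 55
Check: 85 * 55 = 4675 ≡ 1 (mod 114)

85^(-1) ≡ 55 (mod 114)


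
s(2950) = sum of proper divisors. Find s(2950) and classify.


Proper divisors: 1, 2, 5, 10, 25, 50, 59, 118, 295, 590, 1475
Sum = 1 + 2 + 5 + 10 + 25 + 50 + 59 + 118 + 295 + 590 + 1475 = 2630
2630 < 2950 → deficient

s(2950) = 2630 (deficient)


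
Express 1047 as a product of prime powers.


1047 / 3 = 349
349 / 349 = 1
1047 = 3 × 349


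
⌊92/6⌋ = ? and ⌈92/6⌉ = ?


92/6 = 15.3333
floor = 15
ceil = 16

floor = 15, ceil = 16


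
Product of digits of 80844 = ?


8 × 0 × 8 × 4 × 4 = 0


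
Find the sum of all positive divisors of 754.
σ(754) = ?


Divisors of 754: 1, 2, 13, 26, 29, 58, 377, 754
Sum = 1 + 2 + 13 + 26 + 29 + 58 + 377 + 754 = 1260

σ(754) = 1260


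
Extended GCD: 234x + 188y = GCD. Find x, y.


Tabular extended Euclidean (each row: r = 234*s + 188*t):
r=234, s=1, t=0
r=188, s=0, t=1
q=1: r=46, s=1, t=-1   [234*(1) + 188*(-1) = 46]
q=4: r=4, s=-4, t=5   [234*(-4) + 188*(5) = 4]
q=11: r=2, s=45, t=-56   [234*(45) + 188*(-56) = 2]
q=2: r=0, s=-94, t=117   [234*(-94) + 188*(117) = 0]
GCD = 2; from the row with r=2: x=45, y=-56
Check: 234*(45) + 188*(-56) = 10530 - 10528 = 2

GCD = 2, x = 45, y = -56


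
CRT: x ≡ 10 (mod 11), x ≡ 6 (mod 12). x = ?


M = 11*12 = 132
M1 = M/11 = 12, M2 = M/12 = 11
M1^(-1) mod 11 = 1, M2^(-1) mod 12 = 11
x = 10*12*1 + 6*11*11 = 846
846 mod 132 = 54
Check: 54 mod 11 = 10 ✓, 54 mod 12 = 6 ✓

x ≡ 54 (mod 132)


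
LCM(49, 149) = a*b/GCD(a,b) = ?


GCD(49, 149) = 1
LCM = 49*149/1 = 7301/1 = 7301

LCM = 7301


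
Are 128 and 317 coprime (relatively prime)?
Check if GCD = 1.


Euclidean algorithm:
317 = 2 * 128 + 61
128 = 2 * 61 + 6
61 = 10 * 6 + 1
6 = 6 * 1 + 0
GCD(128, 317) = 1

Yes, coprime (GCD = 1)


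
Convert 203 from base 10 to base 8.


203 (base 10) = 203 (decimal)
203 (decimal) = 313 (base 8)


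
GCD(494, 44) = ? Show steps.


494 = 11 * 44 + 10
44 = 4 * 10 + 4
10 = 2 * 4 + 2
4 = 2 * 2 + 0
GCD = 2


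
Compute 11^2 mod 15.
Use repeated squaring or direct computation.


11^1 mod 15 = 11
11^2 mod 15 = 1


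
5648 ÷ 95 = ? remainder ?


5648 = 95 * 59 + 43
Check: 5605 + 43 = 5648

q = 59, r = 43


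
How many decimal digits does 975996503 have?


975996503 has 9 digits in base 10
floor(log10(975996503)) + 1 = floor(8.9894) + 1 = 9

9 digits (base 10)


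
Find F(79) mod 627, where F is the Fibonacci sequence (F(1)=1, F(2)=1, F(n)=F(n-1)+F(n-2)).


F(k) mod 627 for k=1..79:
1, 1, 2, 3, 5, 8, 13, 21, 34, 55, 89, 144, 233, 377, 610, 360, 343, 76, 419, 495, 287, 155, 442, 597, 412, 382, 167, 549, 89, 11, 100, 111, 211, 322, 533, 228, 134, 362, 496, 231, 100, 331, 431, 135, 566, 74, 13, 87, 100, 187, 287, 474, 134, 608, 115, 96, 211, 307, 518, 198, 89, 287, 376, 36, 412, 448, 233, 54, 287, 341, 1, 342, 343, 58, 401, 459, 233, 65, 298
F(79) mod 627 = 298


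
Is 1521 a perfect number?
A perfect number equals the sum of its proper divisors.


Proper divisors of 1521: 1, 3, 9, 13, 39, 117, 169, 507
Sum = 1 + 3 + 9 + 13 + 39 + 117 + 169 + 507 = 858

No, 1521 is not perfect (858 ≠ 1521)


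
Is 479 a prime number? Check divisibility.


Check divisors up to sqrt(479) = 21.8861
No divisors found.
479 is prime.

Yes, 479 is prime


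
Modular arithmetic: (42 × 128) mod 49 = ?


42 × 128 = 5376
5376 mod 49 = 35


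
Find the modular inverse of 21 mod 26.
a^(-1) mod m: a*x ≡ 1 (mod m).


Use the extended Euclidean algorithm on (26, 21); each row r = 26*s + 21*t:
r=26, s=1, t=0
r=21, s=0, t=1
q=1: r=5, s=1, t=-1   [26*(1) + 21*(-1) = 5]
q=4: r=1, s=-4, t=5   [26*(-4) + 21*(5) = 1]
q=5: r=0, s=21, t=-26   [26*(21) + 21*(-26) = 0]
GCD = 1 with t = 5, so 21*(5) ≡ 1 (mod 26)
Inverse = 5 mod 26 = 5
Check: 21 * 5 = 105 ≡ 1 (mod 26)

21^(-1) ≡ 5 (mod 26)


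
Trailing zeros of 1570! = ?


floor(1570/5) = 314
floor(1570/25) = 62
floor(1570/125) = 12
floor(1570/625) = 2
Total = 390

390 trailing zeros


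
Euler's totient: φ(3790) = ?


3790 = 2 × 5 × 379
Prime factors: 2, 5, 379
φ(3790) = 3790 × (1-1/2) × (1-1/5) × (1-1/379)
= 3790 × 1/2 × 4/5 × 378/379 = 1512

φ(3790) = 1512


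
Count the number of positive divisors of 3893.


3893 = 17^1 × 229^1
d(3893) = (1+1) × (1+1) = 4

4 divisors


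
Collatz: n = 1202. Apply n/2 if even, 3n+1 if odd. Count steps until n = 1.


1202 → 601 → 1804 → 902 → 451 → 1354 → 677 → 2032 → 1016 → 508 → 254 → 127 → 382 → 191 → 574 → 287 → 862 → 431 → 1294 → 647 → 1942 → 971 → 2914 → 1457 → 4372 → 2186 → 1093 → 3280 → 1640 → 820 → 410 → 205 → 616 → 308 → 154 → 77 → 232 → 116 → 58 → 29 → 88 → 44 → 22 → 11 → 34 → 17 → 52 → 26 → 13 → 40 → 20 → 10 → 5 → 16 → 8 → 4 → 2 → 1
Total steps = 57

57 steps


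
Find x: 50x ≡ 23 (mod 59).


GCD(50, 59) = 1, unique solution
a^(-1) mod 59 = 13
x = 13 * 23 mod 59 = 4

x ≡ 4 (mod 59)


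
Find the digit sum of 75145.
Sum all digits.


7 + 5 + 1 + 4 + 5 = 22


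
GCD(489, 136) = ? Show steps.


489 = 3 * 136 + 81
136 = 1 * 81 + 55
81 = 1 * 55 + 26
55 = 2 * 26 + 3
26 = 8 * 3 + 2
3 = 1 * 2 + 1
2 = 2 * 1 + 0
GCD = 1


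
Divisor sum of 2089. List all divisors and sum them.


Divisors of 2089: 1, 2089
Sum = 1 + 2089 = 2090

σ(2089) = 2090


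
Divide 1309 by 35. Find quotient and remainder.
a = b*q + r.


1309 = 35 * 37 + 14
Check: 1295 + 14 = 1309

q = 37, r = 14


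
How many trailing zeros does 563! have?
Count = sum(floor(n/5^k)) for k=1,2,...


floor(563/5) = 112
floor(563/25) = 22
floor(563/125) = 4
Total = 138

138 trailing zeros


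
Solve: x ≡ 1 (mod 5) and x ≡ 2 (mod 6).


M = 5*6 = 30
M1 = M/5 = 6, M2 = M/6 = 5
M1^(-1) mod 5 = 1, M2^(-1) mod 6 = 5
x = 1*6*1 + 2*5*5 = 56
56 mod 30 = 26
Check: 26 mod 5 = 1 ✓, 26 mod 6 = 2 ✓

x ≡ 26 (mod 30)


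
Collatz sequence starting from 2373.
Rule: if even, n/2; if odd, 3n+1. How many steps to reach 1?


2373 → 7120 → 3560 → 1780 → 890 → 445 → 1336 → 668 → 334 → 167 → 502 → 251 → 754 → 377 → 1132 → 566 → 283 → 850 → 425 → 1276 → 638 → 319 → 958 → 479 → 1438 → 719 → 2158 → 1079 → 3238 → 1619 → 4858 → 2429 → 7288 → 3644 → 1822 → 911 → 2734 → 1367 → 4102 → 2051 → 6154 → 3077 → 9232 → 4616 → 2308 → 1154 → 577 → 1732 → 866 → 433 → 1300 → 650 → 325 → 976 → 488 → 244 → 122 → 61 → 184 → 92 → 46 → 23 → 70 → 35 → 106 → 53 → 160 → 80 → 40 → 20 → 10 → 5 → 16 → 8 → 4 → 2 → 1
Total steps = 76

76 steps


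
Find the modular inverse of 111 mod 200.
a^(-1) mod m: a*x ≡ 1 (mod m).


Use the extended Euclidean algorithm on (200, 111); each row r = 200*s + 111*t:
r=200, s=1, t=0
r=111, s=0, t=1
q=1: r=89, s=1, t=-1   [200*(1) + 111*(-1) = 89]
q=1: r=22, s=-1, t=2   [200*(-1) + 111*(2) = 22]
q=4: r=1, s=5, t=-9   [200*(5) + 111*(-9) = 1]
q=22: r=0, s=-111, t=200   [200*(-111) + 111*(200) = 0]
GCD = 1 with t = -9, so 111*(-9) ≡ 1 (mod 200)
Inverse = -9 mod 200 = 191
Check: 111 * 191 = 21201 ≡ 1 (mod 200)

111^(-1) ≡ 191 (mod 200)


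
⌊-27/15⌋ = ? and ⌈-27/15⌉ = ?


-27/15 = -1.8000
floor = -2
ceil = -1

floor = -2, ceil = -1


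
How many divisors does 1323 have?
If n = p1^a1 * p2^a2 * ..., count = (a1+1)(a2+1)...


1323 = 3^3 × 7^2
d(1323) = (3+1) × (2+1) = 12

12 divisors


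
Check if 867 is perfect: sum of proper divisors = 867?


Proper divisors of 867: 1, 3, 17, 51, 289
Sum = 1 + 3 + 17 + 51 + 289 = 361

No, 867 is not perfect (361 ≠ 867)


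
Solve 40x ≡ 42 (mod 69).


GCD(40, 69) = 1, unique solution
a^(-1) mod 69 = 19
x = 19 * 42 mod 69 = 39

x ≡ 39 (mod 69)


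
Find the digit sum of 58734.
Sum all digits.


5 + 8 + 7 + 3 + 4 = 27


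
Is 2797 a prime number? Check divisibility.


Check divisors up to sqrt(2797) = 52.8867
No divisors found.
2797 is prime.

Yes, 2797 is prime


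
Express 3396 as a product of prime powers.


3396 / 2 = 1698
1698 / 2 = 849
849 / 3 = 283
283 / 283 = 1
3396 = 2^2 × 3 × 283


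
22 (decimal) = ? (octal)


22 (base 10) = 22 (decimal)
22 (decimal) = 26 (base 8)


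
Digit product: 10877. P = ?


1 × 0 × 8 × 7 × 7 = 0


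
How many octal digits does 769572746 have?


769572746 in base 8 = 5567537612
Number of digits = 10

10 digits (base 8)


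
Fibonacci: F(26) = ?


Sequence: 1, 1, 2, 3, 5, 8, 13, 21, 34, 55, 89, 144, 233, 377, 610, 987, 1597, 2584, 4181, 6765, 10946, 17711, 28657, 46368, 75025, 121393
F(26) = 121393


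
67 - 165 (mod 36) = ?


67 - 165 = -98
-98 mod 36 = 10


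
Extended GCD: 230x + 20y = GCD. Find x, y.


Tabular extended Euclidean (each row: r = 230*s + 20*t):
r=230, s=1, t=0
r=20, s=0, t=1
q=11: r=10, s=1, t=-11   [230*(1) + 20*(-11) = 10]
q=2: r=0, s=-2, t=23   [230*(-2) + 20*(23) = 0]
GCD = 10; from the row with r=10: x=1, y=-11
Check: 230*(1) + 20*(-11) = 230 - 220 = 10

GCD = 10, x = 1, y = -11


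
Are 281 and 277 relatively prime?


Euclidean algorithm:
281 = 1 * 277 + 4
277 = 69 * 4 + 1
4 = 4 * 1 + 0
GCD(281, 277) = 1

Yes, coprime (GCD = 1)


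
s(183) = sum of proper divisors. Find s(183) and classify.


Proper divisors: 1, 3, 61
Sum = 1 + 3 + 61 = 65
65 < 183 → deficient

s(183) = 65 (deficient)


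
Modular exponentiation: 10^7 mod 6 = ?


10^1 mod 6 = 4
10^2 mod 6 = 4
10^3 mod 6 = 4
10^4 mod 6 = 4
10^5 mod 6 = 4
10^6 mod 6 = 4
10^7 mod 6 = 4


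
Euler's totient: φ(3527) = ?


3527 = 3527
Prime factors: 3527
φ(3527) = 3527 × (1-1/3527)
= 3527 × 3526/3527 = 3526

φ(3527) = 3526


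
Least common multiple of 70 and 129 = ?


GCD(70, 129) = 1
LCM = 70*129/1 = 9030/1 = 9030

LCM = 9030


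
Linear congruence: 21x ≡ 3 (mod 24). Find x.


GCD(21, 24) = 3 divides 3
Divide: 7x ≡ 1 (mod 8)
x ≡ 7 (mod 8)


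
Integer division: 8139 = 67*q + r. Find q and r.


8139 = 67 * 121 + 32
Check: 8107 + 32 = 8139

q = 121, r = 32


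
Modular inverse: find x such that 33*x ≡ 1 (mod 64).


Use the extended Euclidean algorithm on (64, 33); each row r = 64*s + 33*t:
r=64, s=1, t=0
r=33, s=0, t=1
q=1: r=31, s=1, t=-1   [64*(1) + 33*(-1) = 31]
q=1: r=2, s=-1, t=2   [64*(-1) + 33*(2) = 2]
q=15: r=1, s=16, t=-31   [64*(16) + 33*(-31) = 1]
q=2: r=0, s=-33, t=64   [64*(-33) + 33*(64) = 0]
GCD = 1 with t = -31, so 33*(-31) ≡ 1 (mod 64)
Inverse = -31 mod 64 = 33
Check: 33 * 33 = 1089 ≡ 1 (mod 64)

33^(-1) ≡ 33 (mod 64)


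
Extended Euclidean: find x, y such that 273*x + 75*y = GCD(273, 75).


Tabular extended Euclidean (each row: r = 273*s + 75*t):
r=273, s=1, t=0
r=75, s=0, t=1
q=3: r=48, s=1, t=-3   [273*(1) + 75*(-3) = 48]
q=1: r=27, s=-1, t=4   [273*(-1) + 75*(4) = 27]
q=1: r=21, s=2, t=-7   [273*(2) + 75*(-7) = 21]
q=1: r=6, s=-3, t=11   [273*(-3) + 75*(11) = 6]
q=3: r=3, s=11, t=-40   [273*(11) + 75*(-40) = 3]
q=2: r=0, s=-25, t=91   [273*(-25) + 75*(91) = 0]
GCD = 3; from the row with r=3: x=11, y=-40
Check: 273*(11) + 75*(-40) = 3003 - 3000 = 3

GCD = 3, x = 11, y = -40


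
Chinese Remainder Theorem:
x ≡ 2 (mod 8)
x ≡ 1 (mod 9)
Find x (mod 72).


M = 8*9 = 72
M1 = M/8 = 9, M2 = M/9 = 8
M1^(-1) mod 8 = 1, M2^(-1) mod 9 = 8
x = 2*9*1 + 1*8*8 = 82
82 mod 72 = 10
Check: 10 mod 8 = 2 ✓, 10 mod 9 = 1 ✓

x ≡ 10 (mod 72)


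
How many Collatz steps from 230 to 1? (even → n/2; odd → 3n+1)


230 → 115 → 346 → 173 → 520 → 260 → 130 → 65 → 196 → 98 → 49 → 148 → 74 → 37 → 112 → 56 → 28 → 14 → 7 → 22 → 11 → 34 → 17 → 52 → 26 → 13 → 40 → 20 → 10 → 5 → 16 → 8 → 4 → 2 → 1
Total steps = 34

34 steps


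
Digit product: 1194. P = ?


1 × 1 × 9 × 4 = 36


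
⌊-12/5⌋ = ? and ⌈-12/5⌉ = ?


-12/5 = -2.4000
floor = -3
ceil = -2

floor = -3, ceil = -2


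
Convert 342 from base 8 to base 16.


342 (base 8) = 226 (decimal)
226 (decimal) = E2 (base 16)


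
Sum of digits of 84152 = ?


8 + 4 + 1 + 5 + 2 = 20


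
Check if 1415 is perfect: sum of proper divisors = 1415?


Proper divisors of 1415: 1, 5, 283
Sum = 1 + 5 + 283 = 289

No, 1415 is not perfect (289 ≠ 1415)


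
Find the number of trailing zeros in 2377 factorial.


floor(2377/5) = 475
floor(2377/25) = 95
floor(2377/125) = 19
floor(2377/625) = 3
Total = 592

592 trailing zeros


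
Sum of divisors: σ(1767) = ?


Divisors of 1767: 1, 3, 19, 31, 57, 93, 589, 1767
Sum = 1 + 3 + 19 + 31 + 57 + 93 + 589 + 1767 = 2560

σ(1767) = 2560


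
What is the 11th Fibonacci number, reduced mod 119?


F(k) mod 119 for k=1..11:
1, 1, 2, 3, 5, 8, 13, 21, 34, 55, 89
F(11) mod 119 = 89


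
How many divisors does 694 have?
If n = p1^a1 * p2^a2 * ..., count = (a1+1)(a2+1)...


694 = 2^1 × 347^1
d(694) = (1+1) × (1+1) = 4

4 divisors


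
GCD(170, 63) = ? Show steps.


170 = 2 * 63 + 44
63 = 1 * 44 + 19
44 = 2 * 19 + 6
19 = 3 * 6 + 1
6 = 6 * 1 + 0
GCD = 1


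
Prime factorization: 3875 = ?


3875 / 5 = 775
775 / 5 = 155
155 / 5 = 31
31 / 31 = 1
3875 = 5^3 × 31


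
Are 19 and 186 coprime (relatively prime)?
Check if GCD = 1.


Euclidean algorithm:
186 = 9 * 19 + 15
19 = 1 * 15 + 4
15 = 3 * 4 + 3
4 = 1 * 3 + 1
3 = 3 * 1 + 0
GCD(19, 186) = 1

Yes, coprime (GCD = 1)


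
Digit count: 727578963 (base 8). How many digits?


727578963 in base 8 = 5327374523
Number of digits = 10

10 digits (base 8)


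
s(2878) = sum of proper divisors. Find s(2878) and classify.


Proper divisors: 1, 2, 1439
Sum = 1 + 2 + 1439 = 1442
1442 < 2878 → deficient

s(2878) = 1442 (deficient)


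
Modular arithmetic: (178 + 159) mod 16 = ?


178 + 159 = 337
337 mod 16 = 1


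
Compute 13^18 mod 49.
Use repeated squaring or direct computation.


13^1 mod 49 = 13
13^2 mod 49 = 22
13^3 mod 49 = 41
13^4 mod 49 = 43
13^5 mod 49 = 20
13^6 mod 49 = 15
13^7 mod 49 = 48
13^8 mod 49 = 36
13^9 mod 49 = 27
13^10 mod 49 = 8
13^11 mod 49 = 6
13^12 mod 49 = 29
13^13 mod 49 = 34
13^14 mod 49 = 1
13^15 mod 49 = 13
13^16 mod 49 = 22
13^17 mod 49 = 41
13^18 mod 49 = 43


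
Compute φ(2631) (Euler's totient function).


2631 = 3 × 877
Prime factors: 3, 877
φ(2631) = 2631 × (1-1/3) × (1-1/877)
= 2631 × 2/3 × 876/877 = 1752

φ(2631) = 1752


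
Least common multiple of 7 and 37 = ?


GCD(7, 37) = 1
LCM = 7*37/1 = 259/1 = 259

LCM = 259


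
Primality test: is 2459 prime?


Check divisors up to sqrt(2459) = 49.5883
No divisors found.
2459 is prime.

Yes, 2459 is prime


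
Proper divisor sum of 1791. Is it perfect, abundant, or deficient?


Proper divisors: 1, 3, 9, 199, 597
Sum = 1 + 3 + 9 + 199 + 597 = 809
809 < 1791 → deficient

s(1791) = 809 (deficient)


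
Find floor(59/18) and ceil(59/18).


59/18 = 3.2778
floor = 3
ceil = 4

floor = 3, ceil = 4


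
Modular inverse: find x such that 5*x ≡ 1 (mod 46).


Use the extended Euclidean algorithm on (46, 5); each row r = 46*s + 5*t:
r=46, s=1, t=0
r=5, s=0, t=1
q=9: r=1, s=1, t=-9   [46*(1) + 5*(-9) = 1]
q=5: r=0, s=-5, t=46   [46*(-5) + 5*(46) = 0]
GCD = 1 with t = -9, so 5*(-9) ≡ 1 (mod 46)
Inverse = -9 mod 46 = 37
Check: 5 * 37 = 185 ≡ 1 (mod 46)

5^(-1) ≡ 37 (mod 46)


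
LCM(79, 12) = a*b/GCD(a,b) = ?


GCD(79, 12) = 1
LCM = 79*12/1 = 948/1 = 948

LCM = 948


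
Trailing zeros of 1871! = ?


floor(1871/5) = 374
floor(1871/25) = 74
floor(1871/125) = 14
floor(1871/625) = 2
Total = 464

464 trailing zeros


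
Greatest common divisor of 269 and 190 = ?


269 = 1 * 190 + 79
190 = 2 * 79 + 32
79 = 2 * 32 + 15
32 = 2 * 15 + 2
15 = 7 * 2 + 1
2 = 2 * 1 + 0
GCD = 1


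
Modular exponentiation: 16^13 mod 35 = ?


16^1 mod 35 = 16
16^2 mod 35 = 11
16^3 mod 35 = 1
16^4 mod 35 = 16
16^5 mod 35 = 11
16^6 mod 35 = 1
16^7 mod 35 = 16
16^8 mod 35 = 11
16^9 mod 35 = 1
16^10 mod 35 = 16
16^11 mod 35 = 11
16^12 mod 35 = 1
16^13 mod 35 = 16


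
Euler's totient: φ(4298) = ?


4298 = 2 × 7 × 307
Prime factors: 2, 7, 307
φ(4298) = 4298 × (1-1/2) × (1-1/7) × (1-1/307)
= 4298 × 1/2 × 6/7 × 306/307 = 1836

φ(4298) = 1836


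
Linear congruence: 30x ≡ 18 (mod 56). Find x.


GCD(30, 56) = 2 divides 18
Divide: 15x ≡ 9 (mod 28)
x ≡ 23 (mod 28)


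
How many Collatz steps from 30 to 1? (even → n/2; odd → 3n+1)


30 → 15 → 46 → 23 → 70 → 35 → 106 → 53 → 160 → 80 → 40 → 20 → 10 → 5 → 16 → 8 → 4 → 2 → 1
Total steps = 18

18 steps


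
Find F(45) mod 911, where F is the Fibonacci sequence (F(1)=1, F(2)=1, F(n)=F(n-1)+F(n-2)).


F(k) mod 911 for k=1..45:
1, 1, 2, 3, 5, 8, 13, 21, 34, 55, 89, 144, 233, 377, 610, 76, 686, 762, 537, 388, 14, 402, 416, 818, 323, 230, 553, 783, 425, 297, 722, 108, 830, 27, 857, 884, 830, 803, 722, 614, 425, 128, 553, 681, 323
F(45) mod 911 = 323


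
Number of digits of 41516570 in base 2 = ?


41516570 in base 2 = 10011110010111111000011010
Number of digits = 26

26 digits (base 2)


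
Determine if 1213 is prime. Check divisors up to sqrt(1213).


Check divisors up to sqrt(1213) = 34.8281
No divisors found.
1213 is prime.

Yes, 1213 is prime


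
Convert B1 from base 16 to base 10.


B1 (base 16) = 177 (decimal)
177 (decimal) = 177 (base 10)


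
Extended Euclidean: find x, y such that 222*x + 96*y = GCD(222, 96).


Tabular extended Euclidean (each row: r = 222*s + 96*t):
r=222, s=1, t=0
r=96, s=0, t=1
q=2: r=30, s=1, t=-2   [222*(1) + 96*(-2) = 30]
q=3: r=6, s=-3, t=7   [222*(-3) + 96*(7) = 6]
q=5: r=0, s=16, t=-37   [222*(16) + 96*(-37) = 0]
GCD = 6; from the row with r=6: x=-3, y=7
Check: 222*(-3) + 96*(7) = -666 + 672 = 6

GCD = 6, x = -3, y = 7


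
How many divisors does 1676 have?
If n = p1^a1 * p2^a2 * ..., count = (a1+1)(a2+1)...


1676 = 2^2 × 419^1
d(1676) = (2+1) × (1+1) = 6

6 divisors


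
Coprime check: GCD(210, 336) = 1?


Euclidean algorithm:
336 = 1 * 210 + 126
210 = 1 * 126 + 84
126 = 1 * 84 + 42
84 = 2 * 42 + 0
GCD(210, 336) = 42

No, not coprime (GCD = 42)


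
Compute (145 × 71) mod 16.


145 × 71 = 10295
10295 mod 16 = 7


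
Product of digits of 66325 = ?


6 × 6 × 3 × 2 × 5 = 1080


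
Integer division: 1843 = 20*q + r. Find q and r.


1843 = 20 * 92 + 3
Check: 1840 + 3 = 1843

q = 92, r = 3


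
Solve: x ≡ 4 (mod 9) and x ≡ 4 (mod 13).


M = 9*13 = 117
M1 = M/9 = 13, M2 = M/13 = 9
M1^(-1) mod 9 = 7, M2^(-1) mod 13 = 3
x = 4*13*7 + 4*9*3 = 472
472 mod 117 = 4
Check: 4 mod 9 = 4 ✓, 4 mod 13 = 4 ✓

x ≡ 4 (mod 117)


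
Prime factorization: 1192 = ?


1192 / 2 = 596
596 / 2 = 298
298 / 2 = 149
149 / 149 = 1
1192 = 2^3 × 149


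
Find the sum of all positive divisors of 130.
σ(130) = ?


Divisors of 130: 1, 2, 5, 10, 13, 26, 65, 130
Sum = 1 + 2 + 5 + 10 + 13 + 26 + 65 + 130 = 252

σ(130) = 252


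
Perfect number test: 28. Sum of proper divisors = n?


Proper divisors of 28: 1, 2, 4, 7, 14
Sum = 1 + 2 + 4 + 7 + 14 = 28

Yes, 28 is perfect (28 = 28)


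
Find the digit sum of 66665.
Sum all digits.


6 + 6 + 6 + 6 + 5 = 29


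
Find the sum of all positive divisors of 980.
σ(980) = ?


Divisors of 980: 1, 2, 4, 5, 7, 10, 14, 20, 28, 35, 49, 70, 98, 140, 196, 245, 490, 980
Sum = 1 + 2 + 4 + 5 + 7 + 10 + 14 + 20 + 28 + 35 + 49 + 70 + 98 + 140 + 196 + 245 + 490 + 980 = 2394

σ(980) = 2394


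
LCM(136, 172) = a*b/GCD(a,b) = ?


GCD(136, 172) = 4
LCM = 136*172/4 = 23392/4 = 5848

LCM = 5848


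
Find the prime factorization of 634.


634 / 2 = 317
317 / 317 = 1
634 = 2 × 317


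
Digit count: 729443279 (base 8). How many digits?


729443279 in base 8 = 5336465717
Number of digits = 10

10 digits (base 8)


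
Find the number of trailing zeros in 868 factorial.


floor(868/5) = 173
floor(868/25) = 34
floor(868/125) = 6
floor(868/625) = 1
Total = 214

214 trailing zeros


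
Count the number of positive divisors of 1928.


1928 = 2^3 × 241^1
d(1928) = (3+1) × (1+1) = 8

8 divisors


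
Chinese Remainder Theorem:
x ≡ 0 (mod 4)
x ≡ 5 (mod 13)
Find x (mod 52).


M = 4*13 = 52
M1 = M/4 = 13, M2 = M/13 = 4
M1^(-1) mod 4 = 1, M2^(-1) mod 13 = 10
x = 0*13*1 + 5*4*10 = 200
200 mod 52 = 44
Check: 44 mod 4 = 0 ✓, 44 mod 13 = 5 ✓

x ≡ 44 (mod 52)


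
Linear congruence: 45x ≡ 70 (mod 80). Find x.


GCD(45, 80) = 5 divides 70
Divide: 9x ≡ 14 (mod 16)
x ≡ 14 (mod 16)


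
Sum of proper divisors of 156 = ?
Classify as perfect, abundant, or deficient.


Proper divisors: 1, 2, 3, 4, 6, 12, 13, 26, 39, 52, 78
Sum = 1 + 2 + 3 + 4 + 6 + 12 + 13 + 26 + 39 + 52 + 78 = 236
236 > 156 → abundant

s(156) = 236 (abundant)


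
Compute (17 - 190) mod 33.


17 - 190 = -173
-173 mod 33 = 25


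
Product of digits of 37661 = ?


3 × 7 × 6 × 6 × 1 = 756


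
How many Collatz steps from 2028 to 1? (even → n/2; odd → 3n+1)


2028 → 1014 → 507 → 1522 → 761 → 2284 → 1142 → 571 → 1714 → 857 → 2572 → 1286 → 643 → 1930 → 965 → 2896 → 1448 → 724 → 362 → 181 → 544 → 272 → 136 → 68 → 34 → 17 → 52 → 26 → 13 → 40 → 20 → 10 → 5 → 16 → 8 → 4 → 2 → 1
Total steps = 37

37 steps


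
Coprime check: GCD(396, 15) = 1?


Euclidean algorithm:
396 = 26 * 15 + 6
15 = 2 * 6 + 3
6 = 2 * 3 + 0
GCD(396, 15) = 3

No, not coprime (GCD = 3)


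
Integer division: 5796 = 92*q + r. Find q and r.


5796 = 92 * 63 + 0
Check: 5796 + 0 = 5796

q = 63, r = 0


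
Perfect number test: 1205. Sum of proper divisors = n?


Proper divisors of 1205: 1, 5, 241
Sum = 1 + 5 + 241 = 247

No, 1205 is not perfect (247 ≠ 1205)


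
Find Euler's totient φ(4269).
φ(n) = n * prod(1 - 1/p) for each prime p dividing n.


4269 = 3 × 1423
Prime factors: 3, 1423
φ(4269) = 4269 × (1-1/3) × (1-1/1423)
= 4269 × 2/3 × 1422/1423 = 2844

φ(4269) = 2844


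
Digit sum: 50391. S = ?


5 + 0 + 3 + 9 + 1 = 18


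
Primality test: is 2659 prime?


Check divisors up to sqrt(2659) = 51.5655
No divisors found.
2659 is prime.

Yes, 2659 is prime


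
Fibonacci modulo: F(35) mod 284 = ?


F(k) mod 284 for k=1..35:
1, 1, 2, 3, 5, 8, 13, 21, 34, 55, 89, 144, 233, 93, 42, 135, 177, 28, 205, 233, 154, 103, 257, 76, 49, 125, 174, 15, 189, 204, 109, 29, 138, 167, 21
F(35) mod 284 = 21


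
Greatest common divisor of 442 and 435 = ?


442 = 1 * 435 + 7
435 = 62 * 7 + 1
7 = 7 * 1 + 0
GCD = 1


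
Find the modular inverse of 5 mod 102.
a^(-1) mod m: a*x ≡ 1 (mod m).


Use the extended Euclidean algorithm on (102, 5); each row r = 102*s + 5*t:
r=102, s=1, t=0
r=5, s=0, t=1
q=20: r=2, s=1, t=-20   [102*(1) + 5*(-20) = 2]
q=2: r=1, s=-2, t=41   [102*(-2) + 5*(41) = 1]
q=2: r=0, s=5, t=-102   [102*(5) + 5*(-102) = 0]
GCD = 1 with t = 41, so 5*(41) ≡ 1 (mod 102)
Inverse = 41 mod 102 = 41
Check: 5 * 41 = 205 ≡ 1 (mod 102)

5^(-1) ≡ 41 (mod 102)


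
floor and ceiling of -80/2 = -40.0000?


-80/2 = -40.0000
floor = -40
ceil = -40

floor = -40, ceil = -40


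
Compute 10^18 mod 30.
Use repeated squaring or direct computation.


10^1 mod 30 = 10
10^2 mod 30 = 10
10^3 mod 30 = 10
10^4 mod 30 = 10
10^5 mod 30 = 10
10^6 mod 30 = 10
10^7 mod 30 = 10
10^8 mod 30 = 10
10^9 mod 30 = 10
10^10 mod 30 = 10
10^11 mod 30 = 10
10^12 mod 30 = 10
10^13 mod 30 = 10
10^14 mod 30 = 10
10^15 mod 30 = 10
10^16 mod 30 = 10
10^17 mod 30 = 10
10^18 mod 30 = 10


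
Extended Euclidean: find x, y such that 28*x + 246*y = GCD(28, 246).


Tabular extended Euclidean (each row: r = 28*s + 246*t):
r=28, s=1, t=0
r=246, s=0, t=1
q=0: r=28, s=1, t=0   [28*(1) + 246*(0) = 28]
q=8: r=22, s=-8, t=1   [28*(-8) + 246*(1) = 22]
q=1: r=6, s=9, t=-1   [28*(9) + 246*(-1) = 6]
q=3: r=4, s=-35, t=4   [28*(-35) + 246*(4) = 4]
q=1: r=2, s=44, t=-5   [28*(44) + 246*(-5) = 2]
q=2: r=0, s=-123, t=14   [28*(-123) + 246*(14) = 0]
GCD = 2; from the row with r=2: x=44, y=-5
Check: 28*(44) + 246*(-5) = 1232 - 1230 = 2

GCD = 2, x = 44, y = -5


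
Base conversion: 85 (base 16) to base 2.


85 (base 16) = 133 (decimal)
133 (decimal) = 10000101 (base 2)


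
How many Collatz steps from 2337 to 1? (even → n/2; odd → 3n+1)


2337 → 7012 → 3506 → 1753 → 5260 → 2630 → 1315 → 3946 → 1973 → 5920 → 2960 → 1480 → 740 → 370 → 185 → 556 → 278 → 139 → 418 → 209 → 628 → 314 → 157 → 472 → 236 → 118 → 59 → 178 → 89 → 268 → 134 → 67 → 202 → 101 → 304 → 152 → 76 → 38 → 19 → 58 → 29 → 88 → 44 → 22 → 11 → 34 → 17 → 52 → 26 → 13 → 40 → 20 → 10 → 5 → 16 → 8 → 4 → 2 → 1
Total steps = 58

58 steps


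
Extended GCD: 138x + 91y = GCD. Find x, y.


Tabular extended Euclidean (each row: r = 138*s + 91*t):
r=138, s=1, t=0
r=91, s=0, t=1
q=1: r=47, s=1, t=-1   [138*(1) + 91*(-1) = 47]
q=1: r=44, s=-1, t=2   [138*(-1) + 91*(2) = 44]
q=1: r=3, s=2, t=-3   [138*(2) + 91*(-3) = 3]
q=14: r=2, s=-29, t=44   [138*(-29) + 91*(44) = 2]
q=1: r=1, s=31, t=-47   [138*(31) + 91*(-47) = 1]
q=2: r=0, s=-91, t=138   [138*(-91) + 91*(138) = 0]
GCD = 1; from the row with r=1: x=31, y=-47
Check: 138*(31) + 91*(-47) = 4278 - 4277 = 1

GCD = 1, x = 31, y = -47


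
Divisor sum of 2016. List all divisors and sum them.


Divisors of 2016: 1, 2, 3, 4, 6, 7, 8, 9, 12, 14, 16, 18, 21, 24, 28, 32, 36, 42, 48, 56, 63, 72, 84, 96, 112, 126, 144, 168, 224, 252, 288, 336, 504, 672, 1008, 2016
Sum = 1 + 2 + 3 + 4 + 6 + 7 + 8 + 9 + 12 + 14 + 16 + 18 + 21 + 24 + 28 + 32 + 36 + 42 + 48 + 56 + 63 + 72 + 84 + 96 + 112 + 126 + 144 + 168 + 224 + 252 + 288 + 336 + 504 + 672 + 1008 + 2016 = 6552

σ(2016) = 6552


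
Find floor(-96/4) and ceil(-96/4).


-96/4 = -24.0000
floor = -24
ceil = -24

floor = -24, ceil = -24


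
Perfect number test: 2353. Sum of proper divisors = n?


Proper divisors of 2353: 1, 13, 181
Sum = 1 + 13 + 181 = 195

No, 2353 is not perfect (195 ≠ 2353)


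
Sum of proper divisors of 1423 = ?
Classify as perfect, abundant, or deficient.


Proper divisors: 1
Sum = 1 = 1
1 < 1423 → deficient

s(1423) = 1 (deficient)


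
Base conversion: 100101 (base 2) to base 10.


100101 (base 2) = 37 (decimal)
37 (decimal) = 37 (base 10)


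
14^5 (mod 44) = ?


14^1 mod 44 = 14
14^2 mod 44 = 20
14^3 mod 44 = 16
14^4 mod 44 = 4
14^5 mod 44 = 12


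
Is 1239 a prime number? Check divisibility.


1239 / 3 = 413 (exact division)
1239 is NOT prime.

No, 1239 is not prime


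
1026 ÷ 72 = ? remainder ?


1026 = 72 * 14 + 18
Check: 1008 + 18 = 1026

q = 14, r = 18


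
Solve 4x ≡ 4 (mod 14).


GCD(4, 14) = 2 divides 4
Divide: 2x ≡ 2 (mod 7)
x ≡ 1 (mod 7)


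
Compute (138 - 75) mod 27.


138 - 75 = 63
63 mod 27 = 9


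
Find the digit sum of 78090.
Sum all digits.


7 + 8 + 0 + 9 + 0 = 24


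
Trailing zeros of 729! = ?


floor(729/5) = 145
floor(729/25) = 29
floor(729/125) = 5
floor(729/625) = 1
Total = 180

180 trailing zeros


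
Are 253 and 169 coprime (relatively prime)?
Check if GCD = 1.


Euclidean algorithm:
253 = 1 * 169 + 84
169 = 2 * 84 + 1
84 = 84 * 1 + 0
GCD(253, 169) = 1

Yes, coprime (GCD = 1)


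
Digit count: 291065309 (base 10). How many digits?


291065309 has 9 digits in base 10
floor(log10(291065309)) + 1 = floor(8.4640) + 1 = 9

9 digits (base 10)


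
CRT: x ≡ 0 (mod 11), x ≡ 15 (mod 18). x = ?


M = 11*18 = 198
M1 = M/11 = 18, M2 = M/18 = 11
M1^(-1) mod 11 = 8, M2^(-1) mod 18 = 5
x = 0*18*8 + 15*11*5 = 825
825 mod 198 = 33
Check: 33 mod 11 = 0 ✓, 33 mod 18 = 15 ✓

x ≡ 33 (mod 198)


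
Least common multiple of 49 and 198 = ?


GCD(49, 198) = 1
LCM = 49*198/1 = 9702/1 = 9702

LCM = 9702


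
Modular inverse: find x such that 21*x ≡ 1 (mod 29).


Use the extended Euclidean algorithm on (29, 21); each row r = 29*s + 21*t:
r=29, s=1, t=0
r=21, s=0, t=1
q=1: r=8, s=1, t=-1   [29*(1) + 21*(-1) = 8]
q=2: r=5, s=-2, t=3   [29*(-2) + 21*(3) = 5]
q=1: r=3, s=3, t=-4   [29*(3) + 21*(-4) = 3]
q=1: r=2, s=-5, t=7   [29*(-5) + 21*(7) = 2]
q=1: r=1, s=8, t=-11   [29*(8) + 21*(-11) = 1]
q=2: r=0, s=-21, t=29   [29*(-21) + 21*(29) = 0]
GCD = 1 with t = -11, so 21*(-11) ≡ 1 (mod 29)
Inverse = -11 mod 29 = 18
Check: 21 * 18 = 378 ≡ 1 (mod 29)

21^(-1) ≡ 18 (mod 29)


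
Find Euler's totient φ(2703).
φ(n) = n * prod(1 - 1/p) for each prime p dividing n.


2703 = 3 × 17 × 53
Prime factors: 3, 17, 53
φ(2703) = 2703 × (1-1/3) × (1-1/17) × (1-1/53)
= 2703 × 2/3 × 16/17 × 52/53 = 1664

φ(2703) = 1664


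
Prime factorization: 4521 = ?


4521 / 3 = 1507
1507 / 11 = 137
137 / 137 = 1
4521 = 3 × 11 × 137


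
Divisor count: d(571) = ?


571 = 571^1
d(571) = (1+1) = 2

2 divisors


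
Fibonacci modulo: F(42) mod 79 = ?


F(k) mod 79 for k=1..42:
1, 1, 2, 3, 5, 8, 13, 21, 34, 55, 10, 65, 75, 61, 57, 39, 17, 56, 73, 50, 44, 15, 59, 74, 54, 49, 24, 73, 18, 12, 30, 42, 72, 35, 28, 63, 12, 75, 8, 4, 12, 16
F(42) mod 79 = 16


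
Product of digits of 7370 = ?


7 × 3 × 7 × 0 = 0


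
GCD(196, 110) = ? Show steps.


196 = 1 * 110 + 86
110 = 1 * 86 + 24
86 = 3 * 24 + 14
24 = 1 * 14 + 10
14 = 1 * 10 + 4
10 = 2 * 4 + 2
4 = 2 * 2 + 0
GCD = 2


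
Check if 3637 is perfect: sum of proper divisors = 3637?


Proper divisors of 3637: 1
Sum = 1 = 1

No, 3637 is not perfect (1 ≠ 3637)


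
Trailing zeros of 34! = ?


floor(34/5) = 6
floor(34/25) = 1
Total = 7

7 trailing zeros


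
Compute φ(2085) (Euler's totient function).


2085 = 3 × 5 × 139
Prime factors: 3, 5, 139
φ(2085) = 2085 × (1-1/3) × (1-1/5) × (1-1/139)
= 2085 × 2/3 × 4/5 × 138/139 = 1104

φ(2085) = 1104


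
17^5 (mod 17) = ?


17^1 mod 17 = 0
17^2 mod 17 = 0
17^3 mod 17 = 0
17^4 mod 17 = 0
17^5 mod 17 = 0


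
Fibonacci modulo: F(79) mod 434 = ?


F(k) mod 434 for k=1..79:
1, 1, 2, 3, 5, 8, 13, 21, 34, 55, 89, 144, 233, 377, 176, 119, 295, 414, 275, 255, 96, 351, 13, 364, 377, 307, 250, 123, 373, 62, 1, 63, 64, 127, 191, 318, 75, 393, 34, 427, 27, 20, 47, 67, 114, 181, 295, 42, 337, 379, 282, 227, 75, 302, 377, 245, 188, 433, 187, 186, 373, 125, 64, 189, 253, 8, 261, 269, 96, 365, 27, 392, 419, 377, 362, 305, 233, 104, 337
F(79) mod 434 = 337


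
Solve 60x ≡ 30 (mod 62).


GCD(60, 62) = 2 divides 30
Divide: 30x ≡ 15 (mod 31)
x ≡ 16 (mod 31)


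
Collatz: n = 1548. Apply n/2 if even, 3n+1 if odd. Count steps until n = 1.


1548 → 774 → 387 → 1162 → 581 → 1744 → 872 → 436 → 218 → 109 → 328 → 164 → 82 → 41 → 124 → 62 → 31 → 94 → 47 → 142 → 71 → 214 → 107 → 322 → 161 → 484 → 242 → 121 → 364 → 182 → 91 → 274 → 137 → 412 → 206 → 103 → 310 → 155 → 466 → 233 → 700 → 350 → 175 → 526 → 263 → 790 → 395 → 1186 → 593 → 1780 → 890 → 445 → 1336 → 668 → 334 → 167 → 502 → 251 → 754 → 377 → 1132 → 566 → 283 → 850 → 425 → 1276 → 638 → 319 → 958 → 479 → 1438 → 719 → 2158 → 1079 → 3238 → 1619 → 4858 → 2429 → 7288 → 3644 → 1822 → 911 → 2734 → 1367 → 4102 → 2051 → 6154 → 3077 → 9232 → 4616 → 2308 → 1154 → 577 → 1732 → 866 → 433 → 1300 → 650 → 325 → 976 → 488 → 244 → 122 → 61 → 184 → 92 → 46 → 23 → 70 → 35 → 106 → 53 → 160 → 80 → 40 → 20 → 10 → 5 → 16 → 8 → 4 → 2 → 1
Total steps = 122

122 steps


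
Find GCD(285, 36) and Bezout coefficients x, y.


Tabular extended Euclidean (each row: r = 285*s + 36*t):
r=285, s=1, t=0
r=36, s=0, t=1
q=7: r=33, s=1, t=-7   [285*(1) + 36*(-7) = 33]
q=1: r=3, s=-1, t=8   [285*(-1) + 36*(8) = 3]
q=11: r=0, s=12, t=-95   [285*(12) + 36*(-95) = 0]
GCD = 3; from the row with r=3: x=-1, y=8
Check: 285*(-1) + 36*(8) = -285 + 288 = 3

GCD = 3, x = -1, y = 8
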